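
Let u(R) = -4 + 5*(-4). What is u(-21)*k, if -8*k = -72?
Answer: -216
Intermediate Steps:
k = 9 (k = -⅛*(-72) = 9)
u(R) = -24 (u(R) = -4 - 20 = -24)
u(-21)*k = -24*9 = -216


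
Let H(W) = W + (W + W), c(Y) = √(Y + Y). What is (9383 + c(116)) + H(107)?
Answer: 9704 + 2*√58 ≈ 9719.2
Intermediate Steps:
c(Y) = √2*√Y (c(Y) = √(2*Y) = √2*√Y)
H(W) = 3*W (H(W) = W + 2*W = 3*W)
(9383 + c(116)) + H(107) = (9383 + √2*√116) + 3*107 = (9383 + √2*(2*√29)) + 321 = (9383 + 2*√58) + 321 = 9704 + 2*√58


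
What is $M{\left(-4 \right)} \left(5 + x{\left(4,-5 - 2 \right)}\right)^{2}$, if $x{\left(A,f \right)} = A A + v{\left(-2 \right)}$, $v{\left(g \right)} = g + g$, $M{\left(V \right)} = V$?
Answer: $-1156$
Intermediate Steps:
$v{\left(g \right)} = 2 g$
$x{\left(A,f \right)} = -4 + A^{2}$ ($x{\left(A,f \right)} = A A + 2 \left(-2\right) = A^{2} - 4 = -4 + A^{2}$)
$M{\left(-4 \right)} \left(5 + x{\left(4,-5 - 2 \right)}\right)^{2} = - 4 \left(5 - \left(4 - 4^{2}\right)\right)^{2} = - 4 \left(5 + \left(-4 + 16\right)\right)^{2} = - 4 \left(5 + 12\right)^{2} = - 4 \cdot 17^{2} = \left(-4\right) 289 = -1156$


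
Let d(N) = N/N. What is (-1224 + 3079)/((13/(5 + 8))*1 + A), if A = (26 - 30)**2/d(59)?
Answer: 1855/17 ≈ 109.12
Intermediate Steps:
d(N) = 1
A = 16 (A = (26 - 30)**2/1 = (-4)**2*1 = 16*1 = 16)
(-1224 + 3079)/((13/(5 + 8))*1 + A) = (-1224 + 3079)/((13/(5 + 8))*1 + 16) = 1855/((13/13)*1 + 16) = 1855/((13*(1/13))*1 + 16) = 1855/(1*1 + 16) = 1855/(1 + 16) = 1855/17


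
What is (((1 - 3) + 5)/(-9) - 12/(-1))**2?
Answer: 1225/9 ≈ 136.11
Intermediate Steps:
(((1 - 3) + 5)/(-9) - 12/(-1))**2 = ((-2 + 5)*(-1/9) - 12*(-1))**2 = (3*(-1/9) + 12)**2 = (-1/3 + 12)**2 = (35/3)**2 = 1225/9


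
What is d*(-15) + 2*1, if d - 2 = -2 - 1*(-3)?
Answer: -43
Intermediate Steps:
d = 3 (d = 2 + (-2 - 1*(-3)) = 2 + (-2 + 3) = 2 + 1 = 3)
d*(-15) + 2*1 = 3*(-15) + 2*1 = -45 + 2 = -43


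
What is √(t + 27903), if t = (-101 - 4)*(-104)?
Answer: √38823 ≈ 197.04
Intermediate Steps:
t = 10920 (t = -105*(-104) = 10920)
√(t + 27903) = √(10920 + 27903) = √38823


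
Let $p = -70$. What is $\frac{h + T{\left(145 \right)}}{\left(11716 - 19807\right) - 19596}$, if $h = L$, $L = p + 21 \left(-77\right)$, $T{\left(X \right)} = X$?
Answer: $\frac{514}{9229} \approx 0.055694$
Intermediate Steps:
$L = -1687$ ($L = -70 + 21 \left(-77\right) = -70 - 1617 = -1687$)
$h = -1687$
$\frac{h + T{\left(145 \right)}}{\left(11716 - 19807\right) - 19596} = \frac{-1687 + 145}{\left(11716 - 19807\right) - 19596} = - \frac{1542}{\left(11716 - 19807\right) - 19596} = - \frac{1542}{-8091 - 19596} = - \frac{1542}{-27687} = \left(-1542\right) \left(- \frac{1}{27687}\right) = \frac{514}{9229}$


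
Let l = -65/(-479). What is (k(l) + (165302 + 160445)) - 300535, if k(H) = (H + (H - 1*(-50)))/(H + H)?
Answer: 330164/13 ≈ 25397.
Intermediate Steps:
l = 65/479 (l = -65*(-1/479) = 65/479 ≈ 0.13570)
k(H) = (50 + 2*H)/(2*H) (k(H) = (H + (H + 50))/((2*H)) = (H + (50 + H))*(1/(2*H)) = (50 + 2*H)*(1/(2*H)) = (50 + 2*H)/(2*H))
(k(l) + (165302 + 160445)) - 300535 = ((25 + 65/479)/(65/479) + (165302 + 160445)) - 300535 = ((479/65)*(12040/479) + 325747) - 300535 = (2408/13 + 325747) - 300535 = 4237119/13 - 300535 = 330164/13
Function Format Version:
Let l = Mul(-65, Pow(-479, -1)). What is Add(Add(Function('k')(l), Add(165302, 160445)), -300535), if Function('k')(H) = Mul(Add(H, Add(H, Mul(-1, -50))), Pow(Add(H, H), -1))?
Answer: Rational(330164, 13) ≈ 25397.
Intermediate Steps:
l = Rational(65, 479) (l = Mul(-65, Rational(-1, 479)) = Rational(65, 479) ≈ 0.13570)
Function('k')(H) = Mul(Rational(1, 2), Pow(H, -1), Add(50, Mul(2, H))) (Function('k')(H) = Mul(Add(H, Add(H, 50)), Pow(Mul(2, H), -1)) = Mul(Add(H, Add(50, H)), Mul(Rational(1, 2), Pow(H, -1))) = Mul(Add(50, Mul(2, H)), Mul(Rational(1, 2), Pow(H, -1))) = Mul(Rational(1, 2), Pow(H, -1), Add(50, Mul(2, H))))
Add(Add(Function('k')(l), Add(165302, 160445)), -300535) = Add(Add(Mul(Pow(Rational(65, 479), -1), Add(25, Rational(65, 479))), Add(165302, 160445)), -300535) = Add(Add(Mul(Rational(479, 65), Rational(12040, 479)), 325747), -300535) = Add(Add(Rational(2408, 13), 325747), -300535) = Add(Rational(4237119, 13), -300535) = Rational(330164, 13)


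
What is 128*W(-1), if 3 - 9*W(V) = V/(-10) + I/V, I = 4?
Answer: 1472/15 ≈ 98.133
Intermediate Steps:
W(V) = 1/3 - 4/(9*V) + V/90 (W(V) = 1/3 - (V/(-10) + 4/V)/9 = 1/3 - (V*(-1/10) + 4/V)/9 = 1/3 - (-V/10 + 4/V)/9 = 1/3 - (4/V - V/10)/9 = 1/3 + (-4/(9*V) + V/90) = 1/3 - 4/(9*V) + V/90)
128*W(-1) = 128*((1/90)*(-40 - (30 - 1))/(-1)) = 128*((1/90)*(-1)*(-40 - 1*29)) = 128*((1/90)*(-1)*(-40 - 29)) = 128*((1/90)*(-1)*(-69)) = 128*(23/30) = 1472/15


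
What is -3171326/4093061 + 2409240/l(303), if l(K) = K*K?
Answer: 3190003338302/125259945783 ≈ 25.467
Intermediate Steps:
l(K) = K²
-3171326/4093061 + 2409240/l(303) = -3171326/4093061 + 2409240/(303²) = -3171326*1/4093061 + 2409240/91809 = -3171326/4093061 + 2409240*(1/91809) = -3171326/4093061 + 803080/30603 = 3190003338302/125259945783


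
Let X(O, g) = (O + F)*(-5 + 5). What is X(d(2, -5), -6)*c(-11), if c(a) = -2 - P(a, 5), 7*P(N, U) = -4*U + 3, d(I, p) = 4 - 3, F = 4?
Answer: 0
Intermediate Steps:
d(I, p) = 1
X(O, g) = 0 (X(O, g) = (O + 4)*(-5 + 5) = (4 + O)*0 = 0)
P(N, U) = 3/7 - 4*U/7 (P(N, U) = (-4*U + 3)/7 = (3 - 4*U)/7 = 3/7 - 4*U/7)
c(a) = 3/7 (c(a) = -2 - (3/7 - 4/7*5) = -2 - (3/7 - 20/7) = -2 - 1*(-17/7) = -2 + 17/7 = 3/7)
X(d(2, -5), -6)*c(-11) = 0*(3/7) = 0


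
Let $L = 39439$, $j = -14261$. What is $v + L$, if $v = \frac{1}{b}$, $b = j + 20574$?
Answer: $\frac{248978408}{6313} \approx 39439.0$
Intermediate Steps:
$b = 6313$ ($b = -14261 + 20574 = 6313$)
$v = \frac{1}{6313} \approx 0.0001584$
$v + L = \frac{1}{6313} + 39439 = \frac{248978408}{6313}$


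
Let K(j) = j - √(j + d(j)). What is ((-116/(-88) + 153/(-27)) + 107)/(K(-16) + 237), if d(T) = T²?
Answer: 1497275/3207666 + 13550*√15/1603833 ≈ 0.49950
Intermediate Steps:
K(j) = j - √(j + j²)
((-116/(-88) + 153/(-27)) + 107)/(K(-16) + 237) = ((-116/(-88) + 153/(-27)) + 107)/((-16 - √(-16*(1 - 16))) + 237) = ((-116*(-1/88) + 153*(-1/27)) + 107)/((-16 - √(-16*(-15))) + 237) = ((29/22 - 17/3) + 107)/((-16 - √240) + 237) = (-287/66 + 107)/((-16 - 4*√15) + 237) = 6775/(66*((-16 - 4*√15) + 237)) = 6775/(66*(221 - 4*√15))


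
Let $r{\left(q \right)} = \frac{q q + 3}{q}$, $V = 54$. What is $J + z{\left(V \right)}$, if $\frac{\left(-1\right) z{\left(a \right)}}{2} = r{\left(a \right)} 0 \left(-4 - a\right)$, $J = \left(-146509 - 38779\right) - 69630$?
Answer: $-254918$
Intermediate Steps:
$J = -254918$ ($J = -185288 - 69630 = -254918$)
$r{\left(q \right)} = \frac{3 + q^{2}}{q}$ ($r{\left(q \right)} = \frac{q^{2} + 3}{q} = \frac{3 + q^{2}}{q}$)
$z{\left(a \right)} = 0$ ($z{\left(a \right)} = - 2 \left(a + \frac{3}{a}\right) 0 \left(-4 - a\right) = - 2 \cdot 0 \left(-4 - a\right) = \left(-2\right) 0 = 0$)
$J + z{\left(V \right)} = -254918 + 0 = -254918$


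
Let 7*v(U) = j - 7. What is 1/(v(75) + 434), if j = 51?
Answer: 7/3082 ≈ 0.0022713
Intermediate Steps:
v(U) = 44/7 (v(U) = (51 - 7)/7 = (1/7)*44 = 44/7)
1/(v(75) + 434) = 1/(44/7 + 434) = 1/(3082/7) = 7/3082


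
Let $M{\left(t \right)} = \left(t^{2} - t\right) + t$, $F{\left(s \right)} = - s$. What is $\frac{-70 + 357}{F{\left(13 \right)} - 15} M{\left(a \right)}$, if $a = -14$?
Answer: $-2009$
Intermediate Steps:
$M{\left(t \right)} = t^{2}$
$\frac{-70 + 357}{F{\left(13 \right)} - 15} M{\left(a \right)} = \frac{-70 + 357}{\left(-1\right) 13 - 15} \left(-14\right)^{2} = \frac{287}{-13 - 15} \cdot 196 = \frac{287}{-28} \cdot 196 = 287 \left(- \frac{1}{28}\right) 196 = \left(- \frac{41}{4}\right) 196 = -2009$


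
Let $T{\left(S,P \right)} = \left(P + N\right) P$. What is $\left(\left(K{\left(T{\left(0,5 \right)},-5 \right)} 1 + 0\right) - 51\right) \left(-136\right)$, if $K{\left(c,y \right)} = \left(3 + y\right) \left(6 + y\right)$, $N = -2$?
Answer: $7208$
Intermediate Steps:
$T{\left(S,P \right)} = P \left(-2 + P\right)$ ($T{\left(S,P \right)} = \left(P - 2\right) P = \left(-2 + P\right) P = P \left(-2 + P\right)$)
$\left(\left(K{\left(T{\left(0,5 \right)},-5 \right)} 1 + 0\right) - 51\right) \left(-136\right) = \left(\left(\left(18 + \left(-5\right)^{2} + 9 \left(-5\right)\right) 1 + 0\right) - 51\right) \left(-136\right) = \left(\left(\left(18 + 25 - 45\right) 1 + 0\right) - 51\right) \left(-136\right) = \left(\left(\left(-2\right) 1 + 0\right) - 51\right) \left(-136\right) = \left(\left(-2 + 0\right) - 51\right) \left(-136\right) = \left(-2 - 51\right) \left(-136\right) = \left(-53\right) \left(-136\right) = 7208$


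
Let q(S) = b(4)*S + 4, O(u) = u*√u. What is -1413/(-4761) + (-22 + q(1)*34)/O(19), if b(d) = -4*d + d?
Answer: 157/529 - 294*√19/361 ≈ -3.2531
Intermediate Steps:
b(d) = -3*d
O(u) = u^(3/2)
q(S) = 4 - 12*S (q(S) = (-3*4)*S + 4 = -12*S + 4 = 4 - 12*S)
-1413/(-4761) + (-22 + q(1)*34)/O(19) = -1413/(-4761) + (-22 + (4 - 12*1)*34)/(19^(3/2)) = -1413*(-1/4761) + (-22 + (4 - 12)*34)/((19*√19)) = 157/529 + (-22 - 8*34)*(√19/361) = 157/529 + (-22 - 272)*(√19/361) = 157/529 - 294*√19/361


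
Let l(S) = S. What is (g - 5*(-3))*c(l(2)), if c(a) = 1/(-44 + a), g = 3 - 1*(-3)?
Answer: -1/2 ≈ -0.50000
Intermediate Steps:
g = 6 (g = 3 + 3 = 6)
(g - 5*(-3))*c(l(2)) = (6 - 5*(-3))/(-44 + 2) = (6 + 15)/(-42) = 21*(-1/42) = -1/2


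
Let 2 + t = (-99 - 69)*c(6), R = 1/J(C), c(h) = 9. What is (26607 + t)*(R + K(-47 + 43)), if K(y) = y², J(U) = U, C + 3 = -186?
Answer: 75856139/189 ≈ 4.0136e+5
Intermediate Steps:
C = -189 (C = -3 - 186 = -189)
R = -1/189 (R = 1/(-189) = -1/189 ≈ -0.0052910)
t = -1514 (t = -2 + (-99 - 69)*9 = -2 - 168*9 = -2 - 1512 = -1514)
(26607 + t)*(R + K(-47 + 43)) = (26607 - 1514)*(-1/189 + (-47 + 43)²) = 25093*(-1/189 + (-4)²) = 25093*(-1/189 + 16) = 25093*(3023/189) = 75856139/189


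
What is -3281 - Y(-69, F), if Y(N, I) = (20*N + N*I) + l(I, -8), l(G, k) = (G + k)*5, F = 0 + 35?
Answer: 379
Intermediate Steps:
F = 35
l(G, k) = 5*G + 5*k
Y(N, I) = -40 + 5*I + 20*N + I*N (Y(N, I) = (20*N + N*I) + (5*I + 5*(-8)) = (20*N + I*N) + (5*I - 40) = (20*N + I*N) + (-40 + 5*I) = -40 + 5*I + 20*N + I*N)
-3281 - Y(-69, F) = -3281 - (-40 + 5*35 + 20*(-69) + 35*(-69)) = -3281 - (-40 + 175 - 1380 - 2415) = -3281 - 1*(-3660) = -3281 + 3660 = 379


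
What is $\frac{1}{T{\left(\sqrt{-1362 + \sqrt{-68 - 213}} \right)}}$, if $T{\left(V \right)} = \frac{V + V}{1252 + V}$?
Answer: $\frac{1}{2} + \frac{626}{\sqrt{-1362 + i \sqrt{281}}} \approx 0.60437 - 16.961 i$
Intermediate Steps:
$T{\left(V \right)} = \frac{2 V}{1252 + V}$
$\frac{1}{T{\left(\sqrt{-1362 + \sqrt{-68 - 213}} \right)}} = \frac{1}{2 \sqrt{-1362 + \sqrt{-68 - 213}} \frac{1}{1252 + \sqrt{-1362 + \sqrt{-68 - 213}}}} = \frac{1}{2 \sqrt{-1362 + \sqrt{-281}} \frac{1}{1252 + \sqrt{-1362 + \sqrt{-281}}}} = \frac{1}{2 \sqrt{-1362 + i \sqrt{281}} \frac{1}{1252 + \sqrt{-1362 + i \sqrt{281}}}} = \frac{1252 + \sqrt{-1362 + i \sqrt{281}}}{2 \sqrt{-1362 + i \sqrt{281}}}$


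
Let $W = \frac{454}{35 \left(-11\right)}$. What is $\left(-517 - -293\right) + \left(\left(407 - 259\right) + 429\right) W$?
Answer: $- \frac{348198}{385} \approx -904.41$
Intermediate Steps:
$W = - \frac{454}{385}$ ($W = \frac{454}{-385} = 454 \left(- \frac{1}{385}\right) = - \frac{454}{385} \approx -1.1792$)
$\left(-517 - -293\right) + \left(\left(407 - 259\right) + 429\right) W = \left(-517 - -293\right) + \left(\left(407 - 259\right) + 429\right) \left(- \frac{454}{385}\right) = \left(-517 + 293\right) + \left(148 + 429\right) \left(- \frac{454}{385}\right) = -224 + 577 \left(- \frac{454}{385}\right) = -224 - \frac{261958}{385} = - \frac{348198}{385}$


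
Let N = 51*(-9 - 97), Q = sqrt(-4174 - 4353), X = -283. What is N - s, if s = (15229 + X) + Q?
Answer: -20352 - I*sqrt(8527) ≈ -20352.0 - 92.342*I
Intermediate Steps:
Q = I*sqrt(8527) (Q = sqrt(-8527) = I*sqrt(8527) ≈ 92.342*I)
N = -5406 (N = 51*(-106) = -5406)
s = 14946 + I*sqrt(8527) (s = (15229 - 283) + I*sqrt(8527) = 14946 + I*sqrt(8527) ≈ 14946.0 + 92.342*I)
N - s = -5406 - (14946 + I*sqrt(8527)) = -5406 + (-14946 - I*sqrt(8527)) = -20352 - I*sqrt(8527)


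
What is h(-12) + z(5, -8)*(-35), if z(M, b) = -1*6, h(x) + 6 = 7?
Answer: 211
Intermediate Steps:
h(x) = 1 (h(x) = -6 + 7 = 1)
z(M, b) = -6
h(-12) + z(5, -8)*(-35) = 1 - 6*(-35) = 1 + 210 = 211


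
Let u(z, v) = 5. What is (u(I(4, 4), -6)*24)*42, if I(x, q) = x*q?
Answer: 5040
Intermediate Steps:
I(x, q) = q*x
(u(I(4, 4), -6)*24)*42 = (5*24)*42 = 120*42 = 5040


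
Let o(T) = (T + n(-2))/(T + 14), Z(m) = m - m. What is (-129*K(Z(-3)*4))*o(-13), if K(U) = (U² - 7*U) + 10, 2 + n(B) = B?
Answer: 21930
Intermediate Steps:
Z(m) = 0
n(B) = -2 + B
K(U) = 10 + U² - 7*U
o(T) = (-4 + T)/(14 + T) (o(T) = (T + (-2 - 2))/(T + 14) = (T - 4)/(14 + T) = (-4 + T)/(14 + T))
(-129*K(Z(-3)*4))*o(-13) = (-129*(10 + (0*4)² - 0*4))*((-4 - 13)/(14 - 13)) = (-129*(10 + 0² - 7*0))*(-17/1) = (-129*(10 + 0 + 0))*(1*(-17)) = -129*10*(-17) = -1290*(-17) = 21930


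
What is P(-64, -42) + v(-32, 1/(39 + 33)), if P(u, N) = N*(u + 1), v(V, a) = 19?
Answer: 2665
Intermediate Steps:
P(u, N) = N*(1 + u)
P(-64, -42) + v(-32, 1/(39 + 33)) = -42*(1 - 64) + 19 = -42*(-63) + 19 = 2646 + 19 = 2665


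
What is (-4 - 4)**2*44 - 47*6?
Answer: 2534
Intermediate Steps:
(-4 - 4)**2*44 - 47*6 = (-8)**2*44 - 282 = 64*44 - 282 = 2816 - 282 = 2534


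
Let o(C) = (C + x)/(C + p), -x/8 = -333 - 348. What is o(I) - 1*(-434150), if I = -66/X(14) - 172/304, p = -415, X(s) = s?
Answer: 97068268823/223589 ≈ 4.3414e+5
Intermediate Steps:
x = 5448 (x = -8*(-333 - 348) = -8*(-681) = 5448)
I = -2809/532 (I = -66/14 - 172/304 = -66*1/14 - 172*1/304 = -33/7 - 43/76 = -2809/532 ≈ -5.2801)
o(C) = (5448 + C)/(-415 + C) (o(C) = (C + 5448)/(C - 415) = (5448 + C)/(-415 + C))
o(I) - 1*(-434150) = (5448 - 2809/532)/(-415 - 2809/532) - 1*(-434150) = (2895527/532)/(-223589/532) + 434150 = -532/223589*2895527/532 + 434150 = -2895527/223589 + 434150 = 97068268823/223589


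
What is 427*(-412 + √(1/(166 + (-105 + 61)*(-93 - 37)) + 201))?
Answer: -175924 + 427*√773738898/1962 ≈ -1.6987e+5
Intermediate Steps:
427*(-412 + √(1/(166 + (-105 + 61)*(-93 - 37)) + 201)) = 427*(-412 + √(1/(166 - 44*(-130)) + 201)) = 427*(-412 + √(1/(166 + 5720) + 201)) = 427*(-412 + √(1/5886 + 201)) = 427*(-412 + √(1183087/5886)) = 427*(-412 + √773738898/1962) = -175924 + 427*√773738898/1962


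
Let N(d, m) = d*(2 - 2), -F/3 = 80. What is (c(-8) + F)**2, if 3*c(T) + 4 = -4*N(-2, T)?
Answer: 524176/9 ≈ 58242.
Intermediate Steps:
F = -240 (F = -3*80 = -240)
N(d, m) = 0 (N(d, m) = d*0 = 0)
c(T) = -4/3 (c(T) = -4/3 + (-4*0)/3 = -4/3 + (1/3)*0 = -4/3 + 0 = -4/3)
(c(-8) + F)**2 = (-4/3 - 240)**2 = (-724/3)**2 = 524176/9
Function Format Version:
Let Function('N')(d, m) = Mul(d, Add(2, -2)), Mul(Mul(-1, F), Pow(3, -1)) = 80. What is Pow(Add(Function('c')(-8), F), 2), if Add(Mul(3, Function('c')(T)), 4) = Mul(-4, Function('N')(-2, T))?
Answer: Rational(524176, 9) ≈ 58242.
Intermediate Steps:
F = -240 (F = Mul(-3, 80) = -240)
Function('N')(d, m) = 0 (Function('N')(d, m) = Mul(d, 0) = 0)
Function('c')(T) = Rational(-4, 3) (Function('c')(T) = Add(Rational(-4, 3), Mul(Rational(1, 3), Mul(-4, 0))) = Add(Rational(-4, 3), Mul(Rational(1, 3), 0)) = Add(Rational(-4, 3), 0) = Rational(-4, 3))
Pow(Add(Function('c')(-8), F), 2) = Pow(Add(Rational(-4, 3), -240), 2) = Pow(Rational(-724, 3), 2) = Rational(524176, 9)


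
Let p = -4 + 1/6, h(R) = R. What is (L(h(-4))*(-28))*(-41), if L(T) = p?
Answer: -13202/3 ≈ -4400.7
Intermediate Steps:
p = -23/6 (p = -4 + ⅙ = -23/6 ≈ -3.8333)
L(T) = -23/6
(L(h(-4))*(-28))*(-41) = -23/6*(-28)*(-41) = (322/3)*(-41) = -13202/3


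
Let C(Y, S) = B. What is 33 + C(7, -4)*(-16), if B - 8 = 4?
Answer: -159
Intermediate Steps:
B = 12 (B = 8 + 4 = 12)
C(Y, S) = 12
33 + C(7, -4)*(-16) = 33 + 12*(-16) = 33 - 192 = -159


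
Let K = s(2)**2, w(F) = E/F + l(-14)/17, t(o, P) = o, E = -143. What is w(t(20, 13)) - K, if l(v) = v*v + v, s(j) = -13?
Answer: -56251/340 ≈ -165.44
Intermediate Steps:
l(v) = v + v**2 (l(v) = v**2 + v = v + v**2)
w(F) = 182/17 - 143/F (w(F) = -143/F - 14*(1 - 14)/17 = -143/F - 14*(-13)*(1/17) = -143/F + 182*(1/17) = -143/F + 182/17 = 182/17 - 143/F)
K = 169 (K = (-13)**2 = 169)
w(t(20, 13)) - K = (182/17 - 143/20) - 1*169 = (182/17 - 143*1/20) - 169 = (182/17 - 143/20) - 169 = 1209/340 - 169 = -56251/340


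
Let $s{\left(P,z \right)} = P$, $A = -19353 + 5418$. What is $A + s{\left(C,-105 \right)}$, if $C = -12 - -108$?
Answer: $-13839$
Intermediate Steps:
$A = -13935$
$C = 96$ ($C = -12 + 108 = 96$)
$A + s{\left(C,-105 \right)} = -13935 + 96 = -13839$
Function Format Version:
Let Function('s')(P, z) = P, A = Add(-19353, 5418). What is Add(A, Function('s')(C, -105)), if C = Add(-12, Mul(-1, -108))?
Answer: -13839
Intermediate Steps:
A = -13935
C = 96 (C = Add(-12, 108) = 96)
Add(A, Function('s')(C, -105)) = Add(-13935, 96) = -13839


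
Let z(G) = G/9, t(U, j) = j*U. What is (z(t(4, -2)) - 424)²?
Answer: 14622976/81 ≈ 1.8053e+5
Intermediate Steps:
t(U, j) = U*j
z(G) = G/9 (z(G) = G*(⅑) = G/9)
(z(t(4, -2)) - 424)² = ((4*(-2))/9 - 424)² = ((⅑)*(-8) - 424)² = (-8/9 - 424)² = (-3824/9)² = 14622976/81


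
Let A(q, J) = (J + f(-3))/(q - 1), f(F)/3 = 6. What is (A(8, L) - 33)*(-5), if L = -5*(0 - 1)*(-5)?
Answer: 170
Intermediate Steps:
f(F) = 18 (f(F) = 3*6 = 18)
L = -25 (L = -5*(-1)*(-5) = 5*(-5) = -25)
A(q, J) = (18 + J)/(-1 + q) (A(q, J) = (J + 18)/(q - 1) = (18 + J)/(-1 + q))
(A(8, L) - 33)*(-5) = ((18 - 25)/(-1 + 8) - 33)*(-5) = (-7/7 - 33)*(-5) = ((⅐)*(-7) - 33)*(-5) = (-1 - 33)*(-5) = -34*(-5) = 170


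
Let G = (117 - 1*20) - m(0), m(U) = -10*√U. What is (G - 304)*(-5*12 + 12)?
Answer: 9936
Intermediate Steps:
G = 97 (G = (117 - 1*20) - (-10)*√0 = (117 - 20) - (-10)*0 = 97 - 1*0 = 97 + 0 = 97)
(G - 304)*(-5*12 + 12) = (97 - 304)*(-5*12 + 12) = -207*(-60 + 12) = -207*(-48) = 9936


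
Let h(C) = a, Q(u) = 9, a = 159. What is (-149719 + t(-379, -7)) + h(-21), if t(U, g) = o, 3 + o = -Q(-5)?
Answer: -149572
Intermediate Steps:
o = -12 (o = -3 - 1*9 = -3 - 9 = -12)
h(C) = 159
t(U, g) = -12
(-149719 + t(-379, -7)) + h(-21) = (-149719 - 12) + 159 = -149731 + 159 = -149572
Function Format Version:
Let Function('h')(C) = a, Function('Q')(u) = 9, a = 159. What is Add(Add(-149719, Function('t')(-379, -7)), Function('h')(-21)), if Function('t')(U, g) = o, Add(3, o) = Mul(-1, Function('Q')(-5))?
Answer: -149572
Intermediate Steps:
o = -12 (o = Add(-3, Mul(-1, 9)) = Add(-3, -9) = -12)
Function('h')(C) = 159
Function('t')(U, g) = -12
Add(Add(-149719, Function('t')(-379, -7)), Function('h')(-21)) = Add(Add(-149719, -12), 159) = Add(-149731, 159) = -149572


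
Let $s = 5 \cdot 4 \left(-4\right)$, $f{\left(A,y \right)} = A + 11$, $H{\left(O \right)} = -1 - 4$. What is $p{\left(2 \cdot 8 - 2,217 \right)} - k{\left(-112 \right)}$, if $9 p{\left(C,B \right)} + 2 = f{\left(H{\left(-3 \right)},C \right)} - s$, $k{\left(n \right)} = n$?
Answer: $\frac{364}{3} \approx 121.33$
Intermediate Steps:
$H{\left(O \right)} = -5$ ($H{\left(O \right)} = -1 - 4 = -5$)
$f{\left(A,y \right)} = 11 + A$
$s = -80$ ($s = 20 \left(-4\right) = -80$)
$p{\left(C,B \right)} = \frac{28}{3}$ ($p{\left(C,B \right)} = - \frac{2}{9} + \frac{\left(11 - 5\right) - -80}{9} = - \frac{2}{9} + \frac{6 + 80}{9} = - \frac{2}{9} + \frac{1}{9} \cdot 86 = - \frac{2}{9} + \frac{86}{9} = \frac{28}{3}$)
$p{\left(2 \cdot 8 - 2,217 \right)} - k{\left(-112 \right)} = \frac{28}{3} - -112 = \frac{28}{3} + 112 = \frac{364}{3}$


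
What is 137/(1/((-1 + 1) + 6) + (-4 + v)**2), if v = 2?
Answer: 822/25 ≈ 32.880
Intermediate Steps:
137/(1/((-1 + 1) + 6) + (-4 + v)**2) = 137/(1/((-1 + 1) + 6) + (-4 + 2)**2) = 137/(1/(0 + 6) + (-2)**2) = 137/(1/6 + 4) = 137/(25/6) = (6/25)*137 = 822/25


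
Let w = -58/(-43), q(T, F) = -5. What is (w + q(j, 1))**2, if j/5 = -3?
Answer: 24649/1849 ≈ 13.331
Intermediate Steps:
j = -15 (j = 5*(-3) = -15)
w = 58/43 (w = -58*(-1/43) = 58/43 ≈ 1.3488)
(w + q(j, 1))**2 = (58/43 - 5)**2 = (-157/43)**2 = 24649/1849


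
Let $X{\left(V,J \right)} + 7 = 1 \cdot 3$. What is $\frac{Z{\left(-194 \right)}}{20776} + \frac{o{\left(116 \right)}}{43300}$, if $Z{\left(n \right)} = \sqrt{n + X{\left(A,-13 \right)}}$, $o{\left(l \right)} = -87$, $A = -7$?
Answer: $- \frac{87}{43300} + \frac{3 i \sqrt{22}}{20776} \approx -0.0020092 + 0.00067728 i$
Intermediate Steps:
$X{\left(V,J \right)} = -4$ ($X{\left(V,J \right)} = -7 + 1 \cdot 3 = -7 + 3 = -4$)
$Z{\left(n \right)} = \sqrt{-4 + n}$ ($Z{\left(n \right)} = \sqrt{n - 4} = \sqrt{-4 + n}$)
$\frac{Z{\left(-194 \right)}}{20776} + \frac{o{\left(116 \right)}}{43300} = \frac{\sqrt{-4 - 194}}{20776} - \frac{87}{43300} = \sqrt{-198} \cdot \frac{1}{20776} - \frac{87}{43300} = 3 i \sqrt{22} \cdot \frac{1}{20776} - \frac{87}{43300} = \frac{3 i \sqrt{22}}{20776} - \frac{87}{43300} = - \frac{87}{43300} + \frac{3 i \sqrt{22}}{20776}$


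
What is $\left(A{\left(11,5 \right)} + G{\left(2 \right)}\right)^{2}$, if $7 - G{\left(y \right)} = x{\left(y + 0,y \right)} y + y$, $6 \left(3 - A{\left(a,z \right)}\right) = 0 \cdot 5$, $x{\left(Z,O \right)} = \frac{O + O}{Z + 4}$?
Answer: $\frac{400}{9} \approx 44.444$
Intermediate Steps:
$x{\left(Z,O \right)} = \frac{2 O}{4 + Z}$
$A{\left(a,z \right)} = 3$ ($A{\left(a,z \right)} = 3 - \frac{0 \cdot 5}{6} = 3 - 0 = 3 + 0 = 3$)
$G{\left(y \right)} = 7 - y - \frac{2 y^{2}}{4 + y}$ ($G{\left(y \right)} = 7 - \left(\frac{2 y}{4 + \left(y + 0\right)} y + y\right) = 7 - \left(\frac{2 y}{4 + y} y + y\right) = 7 - \left(\frac{2 y^{2}}{4 + y} + y\right) = 7 - \left(y + \frac{2 y^{2}}{4 + y}\right) = 7 - y - \frac{2 y^{2}}{4 + y}$)
$\left(A{\left(11,5 \right)} + G{\left(2 \right)}\right)^{2} = \left(3 + \frac{28 - 3 \cdot 2^{2} + 3 \cdot 2}{4 + 2}\right)^{2} = \left(3 + \frac{28 - 12 + 6}{6}\right)^{2} = \left(3 + \frac{1}{6} \cdot 22\right)^{2} = \left(3 + \frac{11}{3}\right)^{2} = \left(\frac{20}{3}\right)^{2} = \frac{400}{9}$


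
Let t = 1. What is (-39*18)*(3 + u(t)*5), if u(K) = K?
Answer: -5616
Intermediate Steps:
(-39*18)*(3 + u(t)*5) = (-39*18)*(3 + 1*5) = -702*(3 + 5) = -702*8 = -5616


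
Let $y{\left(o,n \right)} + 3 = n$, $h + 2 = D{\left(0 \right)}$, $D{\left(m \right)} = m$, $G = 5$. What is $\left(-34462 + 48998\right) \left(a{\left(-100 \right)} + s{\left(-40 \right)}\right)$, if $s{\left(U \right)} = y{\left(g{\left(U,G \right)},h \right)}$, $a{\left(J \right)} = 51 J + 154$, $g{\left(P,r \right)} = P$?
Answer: $-71967736$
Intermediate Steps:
$h = -2$ ($h = -2 + 0 = -2$)
$a{\left(J \right)} = 154 + 51 J$
$y{\left(o,n \right)} = -3 + n$
$s{\left(U \right)} = -5$ ($s{\left(U \right)} = -3 - 2 = -5$)
$\left(-34462 + 48998\right) \left(a{\left(-100 \right)} + s{\left(-40 \right)}\right) = \left(-34462 + 48998\right) \left(\left(154 + 51 \left(-100\right)\right) - 5\right) = 14536 \left(\left(154 - 5100\right) - 5\right) = 14536 \left(-4946 - 5\right) = 14536 \left(-4951\right) = -71967736$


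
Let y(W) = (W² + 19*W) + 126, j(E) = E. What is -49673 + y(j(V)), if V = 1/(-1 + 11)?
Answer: -4954509/100 ≈ -49545.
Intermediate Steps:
V = ⅒ (V = 1/10 = ⅒ ≈ 0.10000)
y(W) = 126 + W² + 19*W
-49673 + y(j(V)) = -49673 + (126 + (⅒)² + 19*(⅒)) = -49673 + (126 + 1/100 + 19/10) = -49673 + 12791/100 = -4954509/100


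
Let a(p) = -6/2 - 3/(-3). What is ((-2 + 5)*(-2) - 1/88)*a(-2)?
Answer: 529/44 ≈ 12.023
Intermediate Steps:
a(p) = -2 (a(p) = -6*1/2 - 3*(-1/3) = -3 + 1 = -2)
((-2 + 5)*(-2) - 1/88)*a(-2) = ((-2 + 5)*(-2) - 1/88)*(-2) = (3*(-2) - 1*1/88)*(-2) = (-6 - 1/88)*(-2) = -529/88*(-2) = 529/44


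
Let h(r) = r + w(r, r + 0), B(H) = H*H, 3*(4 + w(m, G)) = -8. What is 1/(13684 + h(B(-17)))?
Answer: 3/41899 ≈ 7.1601e-5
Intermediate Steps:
w(m, G) = -20/3 (w(m, G) = -4 + (⅓)*(-8) = -4 - 8/3 = -20/3)
B(H) = H²
h(r) = -20/3 + r (h(r) = r - 20/3 = -20/3 + r)
1/(13684 + h(B(-17))) = 1/(13684 + (-20/3 + (-17)²)) = 1/(13684 + (-20/3 + 289)) = 1/(13684 + 847/3) = 1/(41899/3) = 3/41899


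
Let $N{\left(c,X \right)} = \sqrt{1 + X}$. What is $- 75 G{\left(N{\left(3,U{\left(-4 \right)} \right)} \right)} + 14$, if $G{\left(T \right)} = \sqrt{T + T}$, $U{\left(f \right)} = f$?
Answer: $14 - 75 \sqrt[4]{3} \left(1 + i\right) \approx -84.706 - 98.706 i$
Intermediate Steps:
$G{\left(T \right)} = \sqrt{2} \sqrt{T}$ ($G{\left(T \right)} = \sqrt{2 T} = \sqrt{2} \sqrt{T}$)
$- 75 G{\left(N{\left(3,U{\left(-4 \right)} \right)} \right)} + 14 = - 75 \sqrt{2} \sqrt{\sqrt{1 - 4}} + 14 = - 75 \sqrt{2} \sqrt{\sqrt{-3}} + 14 = - 75 \sqrt{2} \sqrt{i \sqrt{3}} + 14 = - 75 \sqrt{2} \sqrt[4]{3} \sqrt{i} + 14 = 14 - 75 \sqrt{2} \sqrt[4]{3} \sqrt{i}$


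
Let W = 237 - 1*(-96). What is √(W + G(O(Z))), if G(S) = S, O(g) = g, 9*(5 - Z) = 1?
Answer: √3041/3 ≈ 18.382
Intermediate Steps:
Z = 44/9 (Z = 5 - ⅑*1 = 5 - ⅑ = 44/9 ≈ 4.8889)
W = 333 (W = 237 + 96 = 333)
√(W + G(O(Z))) = √(333 + 44/9) = √(3041/9) = √3041/3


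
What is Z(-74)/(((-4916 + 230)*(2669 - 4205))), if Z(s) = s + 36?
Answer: -19/3598848 ≈ -5.2795e-6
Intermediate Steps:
Z(s) = 36 + s
Z(-74)/(((-4916 + 230)*(2669 - 4205))) = (36 - 74)/(((-4916 + 230)*(2669 - 4205))) = -38/((-4686*(-1536))) = -38/7197696 = -38*1/7197696 = -19/3598848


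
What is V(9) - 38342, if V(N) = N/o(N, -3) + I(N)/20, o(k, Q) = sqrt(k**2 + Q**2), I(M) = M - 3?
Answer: -383417/10 + 3*sqrt(10)/10 ≈ -38341.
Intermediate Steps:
I(M) = -3 + M
o(k, Q) = sqrt(Q**2 + k**2)
V(N) = -3/20 + N/20 + N/sqrt(9 + N**2) (V(N) = N/(sqrt((-3)**2 + N**2)) + (-3 + N)/20 = N/(sqrt(9 + N**2)) + (-3 + N)*(1/20) = N/sqrt(9 + N**2) + (-3/20 + N/20) = -3/20 + N/20 + N/sqrt(9 + N**2))
V(9) - 38342 = (-3/20 + (1/20)*9 + 9/sqrt(9 + 9**2)) - 38342 = (-3/20 + 9/20 + 9/sqrt(9 + 81)) - 38342 = (-3/20 + 9/20 + 9/sqrt(90)) - 38342 = (-3/20 + 9/20 + 9*(sqrt(10)/30)) - 38342 = (-3/20 + 9/20 + 3*sqrt(10)/10) - 38342 = (3/10 + 3*sqrt(10)/10) - 38342 = -383417/10 + 3*sqrt(10)/10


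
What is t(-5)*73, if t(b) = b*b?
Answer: 1825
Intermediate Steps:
t(b) = b**2
t(-5)*73 = (-5)**2*73 = 25*73 = 1825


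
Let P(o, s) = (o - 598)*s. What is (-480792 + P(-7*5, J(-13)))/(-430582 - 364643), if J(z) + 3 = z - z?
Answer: 159631/265075 ≈ 0.60221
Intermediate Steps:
J(z) = -3 (J(z) = -3 + (z - z) = -3 + 0 = -3)
P(o, s) = s*(-598 + o) (P(o, s) = (-598 + o)*s = s*(-598 + o))
(-480792 + P(-7*5, J(-13)))/(-430582 - 364643) = (-480792 - 3*(-598 - 7*5))/(-430582 - 364643) = (-480792 - 3*(-598 - 35))/(-795225) = (-480792 - 3*(-633))*(-1/795225) = (-480792 + 1899)*(-1/795225) = -478893*(-1/795225) = 159631/265075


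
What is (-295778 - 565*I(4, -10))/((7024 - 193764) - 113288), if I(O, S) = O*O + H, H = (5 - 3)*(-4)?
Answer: 150149/150014 ≈ 1.0009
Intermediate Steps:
H = -8 (H = 2*(-4) = -8)
I(O, S) = -8 + O² (I(O, S) = O*O - 8 = O² - 8 = -8 + O²)
(-295778 - 565*I(4, -10))/((7024 - 193764) - 113288) = (-295778 - 565*(-8 + 4²))/((7024 - 193764) - 113288) = (-295778 - 565*(-8 + 16))/(-186740 - 113288) = (-295778 - 565*8)/(-300028) = (-295778 - 4520)*(-1/300028) = -300298*(-1/300028) = 150149/150014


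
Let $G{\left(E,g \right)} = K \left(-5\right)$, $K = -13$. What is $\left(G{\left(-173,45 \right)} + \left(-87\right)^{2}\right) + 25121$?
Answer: $32755$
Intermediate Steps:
$G{\left(E,g \right)} = 65$ ($G{\left(E,g \right)} = \left(-13\right) \left(-5\right) = 65$)
$\left(G{\left(-173,45 \right)} + \left(-87\right)^{2}\right) + 25121 = \left(65 + \left(-87\right)^{2}\right) + 25121 = \left(65 + 7569\right) + 25121 = 7634 + 25121 = 32755$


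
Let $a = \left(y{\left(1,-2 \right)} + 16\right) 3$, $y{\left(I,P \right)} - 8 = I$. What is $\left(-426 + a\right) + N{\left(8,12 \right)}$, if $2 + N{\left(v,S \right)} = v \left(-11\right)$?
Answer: $-441$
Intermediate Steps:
$y{\left(I,P \right)} = 8 + I$
$N{\left(v,S \right)} = -2 - 11 v$ ($N{\left(v,S \right)} = -2 + v \left(-11\right) = -2 - 11 v$)
$a = 75$ ($a = \left(\left(8 + 1\right) + 16\right) 3 = \left(9 + 16\right) 3 = 25 \cdot 3 = 75$)
$\left(-426 + a\right) + N{\left(8,12 \right)} = \left(-426 + 75\right) - 90 = -351 - 90 = -441$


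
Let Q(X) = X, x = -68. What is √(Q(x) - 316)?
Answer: 8*I*√6 ≈ 19.596*I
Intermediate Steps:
√(Q(x) - 316) = √(-68 - 316) = √(-384) = 8*I*√6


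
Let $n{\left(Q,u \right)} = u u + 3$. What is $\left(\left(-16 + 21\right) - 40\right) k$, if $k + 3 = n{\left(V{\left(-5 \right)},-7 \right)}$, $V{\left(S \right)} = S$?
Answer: $-1715$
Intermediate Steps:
$n{\left(Q,u \right)} = 3 + u^{2}$ ($n{\left(Q,u \right)} = u^{2} + 3 = 3 + u^{2}$)
$k = 49$ ($k = -3 + \left(3 + \left(-7\right)^{2}\right) = -3 + \left(3 + 49\right) = -3 + 52 = 49$)
$\left(\left(-16 + 21\right) - 40\right) k = \left(\left(-16 + 21\right) - 40\right) 49 = \left(5 - 40\right) 49 = \left(-35\right) 49 = -1715$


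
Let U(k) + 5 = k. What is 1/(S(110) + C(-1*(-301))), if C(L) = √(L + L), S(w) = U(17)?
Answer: -6/229 + √602/458 ≈ 0.027371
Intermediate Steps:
U(k) = -5 + k
S(w) = 12 (S(w) = -5 + 17 = 12)
C(L) = √2*√L (C(L) = √(2*L) = √2*√L)
1/(S(110) + C(-1*(-301))) = 1/(12 + √2*√(-1*(-301))) = 1/(12 + √2*√301) = 1/(12 + √602)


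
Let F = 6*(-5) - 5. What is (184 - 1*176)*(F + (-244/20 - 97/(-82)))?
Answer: -75468/205 ≈ -368.14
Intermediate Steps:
F = -35 (F = -30 - 5 = -35)
(184 - 1*176)*(F + (-244/20 - 97/(-82))) = (184 - 1*176)*(-35 + (-244/20 - 97/(-82))) = (184 - 176)*(-35 + (-244*1/20 - 97*(-1/82))) = 8*(-35 + (-61/5 + 97/82)) = 8*(-35 - 4517/410) = 8*(-18867/410) = -75468/205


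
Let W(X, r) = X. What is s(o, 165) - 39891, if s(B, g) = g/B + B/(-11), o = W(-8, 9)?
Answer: -3512159/88 ≈ -39911.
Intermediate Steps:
o = -8
s(B, g) = -B/11 + g/B (s(B, g) = g/B + B*(-1/11) = g/B - B/11 = -B/11 + g/B)
s(o, 165) - 39891 = (-1/11*(-8) + 165/(-8)) - 39891 = (8/11 + 165*(-1/8)) - 39891 = (8/11 - 165/8) - 39891 = -1751/88 - 39891 = -3512159/88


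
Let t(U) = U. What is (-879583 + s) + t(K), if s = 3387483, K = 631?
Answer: 2508531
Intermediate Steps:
(-879583 + s) + t(K) = (-879583 + 3387483) + 631 = 2507900 + 631 = 2508531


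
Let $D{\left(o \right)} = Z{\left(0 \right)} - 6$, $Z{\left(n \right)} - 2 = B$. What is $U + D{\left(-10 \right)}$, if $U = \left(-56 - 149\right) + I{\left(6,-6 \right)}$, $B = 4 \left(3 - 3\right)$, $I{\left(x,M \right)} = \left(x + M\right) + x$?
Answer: $-203$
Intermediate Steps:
$I{\left(x,M \right)} = M + 2 x$ ($I{\left(x,M \right)} = \left(M + x\right) + x = M + 2 x$)
$B = 0$ ($B = 4 \cdot 0 = 0$)
$Z{\left(n \right)} = 2$ ($Z{\left(n \right)} = 2 + 0 = 2$)
$U = -199$ ($U = \left(-56 - 149\right) + \left(-6 + 2 \cdot 6\right) = -205 + \left(-6 + 12\right) = -205 + 6 = -199$)
$D{\left(o \right)} = -4$ ($D{\left(o \right)} = 2 - 6 = -4$)
$U + D{\left(-10 \right)} = -199 - 4 = -203$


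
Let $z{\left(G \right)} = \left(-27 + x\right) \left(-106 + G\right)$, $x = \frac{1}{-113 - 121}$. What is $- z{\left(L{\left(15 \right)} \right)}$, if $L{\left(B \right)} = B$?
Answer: $- \frac{44233}{18} \approx -2457.4$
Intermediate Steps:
$x = - \frac{1}{234}$ ($x = \frac{1}{-113 - 121} = \frac{1}{-234} = - \frac{1}{234} \approx -0.0042735$)
$z{\left(G \right)} = \frac{334907}{117} - \frac{6319 G}{234}$ ($z{\left(G \right)} = \left(-27 - \frac{1}{234}\right) \left(-106 + G\right) = - \frac{6319 \left(-106 + G\right)}{234} = \frac{334907}{117} - \frac{6319 G}{234}$)
$- z{\left(L{\left(15 \right)} \right)} = - (\frac{334907}{117} - \frac{31595}{78}) = \left(-1\right) \frac{44233}{18} = - \frac{44233}{18}$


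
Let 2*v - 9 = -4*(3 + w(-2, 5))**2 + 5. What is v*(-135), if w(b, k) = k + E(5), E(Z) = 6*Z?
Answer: 388935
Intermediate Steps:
w(b, k) = 30 + k (w(b, k) = k + 6*5 = k + 30 = 30 + k)
v = -2881 (v = 9/2 + (-4*(3 + (30 + 5))**2 + 5)/2 = 9/2 + (-4*(3 + 35)**2 + 5)/2 = 9/2 + (-4*38**2 + 5)/2 = 9/2 + (-4*1444 + 5)/2 = 9/2 + (-5776 + 5)/2 = 9/2 + (1/2)*(-5771) = 9/2 - 5771/2 = -2881)
v*(-135) = -2881*(-135) = 388935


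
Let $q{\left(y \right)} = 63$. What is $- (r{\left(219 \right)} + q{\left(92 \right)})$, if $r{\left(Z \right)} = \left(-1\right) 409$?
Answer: $346$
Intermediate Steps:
$r{\left(Z \right)} = -409$
$- (r{\left(219 \right)} + q{\left(92 \right)}) = - (-409 + 63) = \left(-1\right) \left(-346\right) = 346$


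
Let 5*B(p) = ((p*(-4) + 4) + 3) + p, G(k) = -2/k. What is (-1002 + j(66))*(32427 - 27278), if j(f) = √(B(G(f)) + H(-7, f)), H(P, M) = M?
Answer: -5159298 + 30894*√5665/55 ≈ -5.1170e+6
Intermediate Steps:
B(p) = 7/5 - 3*p/5 (B(p) = (((p*(-4) + 4) + 3) + p)/5 = (((-4*p + 4) + 3) + p)/5 = (((4 - 4*p) + 3) + p)/5 = ((7 - 4*p) + p)/5 = (7 - 3*p)/5 = 7/5 - 3*p/5)
j(f) = √(7/5 + f + 6/(5*f)) (j(f) = √((7/5 - (-6)/(5*f)) + f) = √((7/5 + 6/(5*f)) + f) = √(7/5 + f + 6/(5*f)))
(-1002 + j(66))*(32427 - 27278) = (-1002 + √(35 + 25*66 + 30/66)/5)*(32427 - 27278) = (-1002 + √(35 + 1650 + 30*(1/66))/5)*5149 = (-1002 + √(35 + 1650 + 5/11)/5)*5149 = (-1002 + √(18540/11)/5)*5149 = (-1002 + (6*√5665/11)/5)*5149 = (-1002 + 6*√5665/55)*5149 = -5159298 + 30894*√5665/55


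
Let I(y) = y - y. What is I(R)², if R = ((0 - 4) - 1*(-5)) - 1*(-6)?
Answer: 0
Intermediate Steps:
R = 7 (R = (-4 + 5) + 6 = 1 + 6 = 7)
I(y) = 0
I(R)² = 0² = 0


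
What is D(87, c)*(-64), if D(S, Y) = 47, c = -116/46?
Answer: -3008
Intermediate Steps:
c = -58/23 (c = -116*1/46 = -58/23 ≈ -2.5217)
D(87, c)*(-64) = 47*(-64) = -3008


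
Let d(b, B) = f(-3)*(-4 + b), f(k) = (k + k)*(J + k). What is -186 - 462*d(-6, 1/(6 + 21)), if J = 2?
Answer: 27534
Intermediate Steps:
f(k) = 2*k*(2 + k) (f(k) = (k + k)*(2 + k) = (2*k)*(2 + k) = 2*k*(2 + k))
d(b, B) = -24 + 6*b (d(b, B) = (2*(-3)*(2 - 3))*(-4 + b) = (2*(-3)*(-1))*(-4 + b) = 6*(-4 + b) = -24 + 6*b)
-186 - 462*d(-6, 1/(6 + 21)) = -186 - 462*(-24 + 6*(-6)) = -186 - 462*(-24 - 36) = -186 - 462*(-60) = -186 + 27720 = 27534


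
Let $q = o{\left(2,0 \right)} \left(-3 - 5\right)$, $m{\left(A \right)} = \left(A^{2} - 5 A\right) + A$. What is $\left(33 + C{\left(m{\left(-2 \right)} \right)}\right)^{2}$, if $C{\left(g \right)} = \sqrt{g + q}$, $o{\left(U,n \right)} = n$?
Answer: $1101 + 132 \sqrt{3} \approx 1329.6$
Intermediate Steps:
$m{\left(A \right)} = A^{2} - 4 A$
$q = 0$ ($q = 0 \left(-3 - 5\right) = 0 \left(-8\right) = 0$)
$C{\left(g \right)} = \sqrt{g}$ ($C{\left(g \right)} = \sqrt{g + 0} = \sqrt{g}$)
$\left(33 + C{\left(m{\left(-2 \right)} \right)}\right)^{2} = \left(33 + \sqrt{- 2 \left(-4 - 2\right)}\right)^{2} = \left(33 + \sqrt{\left(-2\right) \left(-6\right)}\right)^{2} = \left(33 + \sqrt{12}\right)^{2} = \left(33 + 2 \sqrt{3}\right)^{2}$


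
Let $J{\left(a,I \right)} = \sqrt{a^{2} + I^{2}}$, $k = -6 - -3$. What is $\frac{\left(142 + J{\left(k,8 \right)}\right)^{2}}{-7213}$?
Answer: $- \frac{\left(142 + \sqrt{73}\right)^{2}}{7213} \approx -3.142$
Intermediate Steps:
$k = -3$ ($k = -6 + 3 = -3$)
$J{\left(a,I \right)} = \sqrt{I^{2} + a^{2}}$
$\frac{\left(142 + J{\left(k,8 \right)}\right)^{2}}{-7213} = \frac{\left(142 + \sqrt{8^{2} + \left(-3\right)^{2}}\right)^{2}}{-7213} = \left(142 + \sqrt{64 + 9}\right)^{2} \left(- \frac{1}{7213}\right) = \left(142 + \sqrt{73}\right)^{2} \left(- \frac{1}{7213}\right) = - \frac{\left(142 + \sqrt{73}\right)^{2}}{7213}$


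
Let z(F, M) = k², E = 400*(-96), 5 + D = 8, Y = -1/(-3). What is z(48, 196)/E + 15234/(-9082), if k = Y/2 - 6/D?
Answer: -10530290261/6277478400 ≈ -1.6775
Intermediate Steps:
Y = ⅓ (Y = -1*(-⅓) = ⅓ ≈ 0.33333)
D = 3 (D = -5 + 8 = 3)
E = -38400
k = -11/6 (k = (⅓)/2 - 6/3 = (⅓)*(½) - 6*⅓ = ⅙ - 2 = -11/6 ≈ -1.8333)
z(F, M) = 121/36 (z(F, M) = (-11/6)² = 121/36)
z(48, 196)/E + 15234/(-9082) = (121/36)/(-38400) + 15234/(-9082) = (121/36)*(-1/38400) + 15234*(-1/9082) = -121/1382400 - 7617/4541 = -10530290261/6277478400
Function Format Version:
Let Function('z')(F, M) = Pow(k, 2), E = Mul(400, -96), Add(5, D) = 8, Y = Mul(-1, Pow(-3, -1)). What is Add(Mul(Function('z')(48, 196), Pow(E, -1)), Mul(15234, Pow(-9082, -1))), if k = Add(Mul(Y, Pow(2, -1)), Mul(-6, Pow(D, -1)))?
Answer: Rational(-10530290261, 6277478400) ≈ -1.6775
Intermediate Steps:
Y = Rational(1, 3) (Y = Mul(-1, Rational(-1, 3)) = Rational(1, 3) ≈ 0.33333)
D = 3 (D = Add(-5, 8) = 3)
E = -38400
k = Rational(-11, 6) (k = Add(Mul(Rational(1, 3), Pow(2, -1)), Mul(-6, Pow(3, -1))) = Add(Mul(Rational(1, 3), Rational(1, 2)), Mul(-6, Rational(1, 3))) = Add(Rational(1, 6), -2) = Rational(-11, 6) ≈ -1.8333)
Function('z')(F, M) = Rational(121, 36) (Function('z')(F, M) = Pow(Rational(-11, 6), 2) = Rational(121, 36))
Add(Mul(Function('z')(48, 196), Pow(E, -1)), Mul(15234, Pow(-9082, -1))) = Add(Mul(Rational(121, 36), Pow(-38400, -1)), Mul(15234, Pow(-9082, -1))) = Add(Mul(Rational(121, 36), Rational(-1, 38400)), Mul(15234, Rational(-1, 9082))) = Add(Rational(-121, 1382400), Rational(-7617, 4541)) = Rational(-10530290261, 6277478400)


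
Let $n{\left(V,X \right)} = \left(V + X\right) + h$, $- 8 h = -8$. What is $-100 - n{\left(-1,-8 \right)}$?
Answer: $-92$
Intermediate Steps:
$h = 1$ ($h = \left(- \frac{1}{8}\right) \left(-8\right) = 1$)
$n{\left(V,X \right)} = 1 + V + X$ ($n{\left(V,X \right)} = \left(V + X\right) + 1 = 1 + V + X$)
$-100 - n{\left(-1,-8 \right)} = -100 - \left(1 - 1 - 8\right) = -100 - -8 = -100 + 8 = -92$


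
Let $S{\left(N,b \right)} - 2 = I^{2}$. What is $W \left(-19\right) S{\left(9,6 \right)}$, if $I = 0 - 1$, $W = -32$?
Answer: $1824$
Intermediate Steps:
$I = -1$
$S{\left(N,b \right)} = 3$ ($S{\left(N,b \right)} = 2 + \left(-1\right)^{2} = 2 + 1 = 3$)
$W \left(-19\right) S{\left(9,6 \right)} = \left(-32\right) \left(-19\right) 3 = 608 \cdot 3 = 1824$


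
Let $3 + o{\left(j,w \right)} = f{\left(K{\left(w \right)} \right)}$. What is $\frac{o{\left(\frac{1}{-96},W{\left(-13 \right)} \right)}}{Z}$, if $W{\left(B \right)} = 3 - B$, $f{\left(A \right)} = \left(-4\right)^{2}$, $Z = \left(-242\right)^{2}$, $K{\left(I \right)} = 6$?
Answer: $\frac{13}{58564} \approx 0.00022198$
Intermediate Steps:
$Z = 58564$
$f{\left(A \right)} = 16$
$o{\left(j,w \right)} = 13$ ($o{\left(j,w \right)} = -3 + 16 = 13$)
$\frac{o{\left(\frac{1}{-96},W{\left(-13 \right)} \right)}}{Z} = \frac{13}{58564}$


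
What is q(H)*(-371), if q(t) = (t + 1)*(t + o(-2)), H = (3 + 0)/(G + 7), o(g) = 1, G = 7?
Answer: -15317/28 ≈ -547.04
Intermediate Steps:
H = 3/14 (H = (3 + 0)/(7 + 7) = 3/14 ≈ 0.21429)
q(t) = (1 + t)**2 (q(t) = (t + 1)*(t + 1) = (1 + t)*(1 + t) = (1 + t)**2)
q(H)*(-371) = (1 + (3/14)**2 + 2*(3/14))*(-371) = (1 + 9/196 + 3/7)*(-371) = (289/196)*(-371) = -15317/28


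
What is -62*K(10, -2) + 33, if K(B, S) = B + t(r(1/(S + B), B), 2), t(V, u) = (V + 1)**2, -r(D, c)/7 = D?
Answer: -18815/32 ≈ -587.97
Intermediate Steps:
r(D, c) = -7*D
t(V, u) = (1 + V)**2
K(B, S) = B + (1 - 7/(B + S))**2 (K(B, S) = B + (1 - 7/(S + B))**2 = B + (1 - 7/(B + S))**2)
-62*K(10, -2) + 33 = -62*(10 + (-7 + 10 - 2)**2/(10 - 2)**2) + 33 = -62*(10 + 1**2/8**2) + 33 = -62*(10 + (1/64)*1) + 33 = -62*(10 + 1/64) + 33 = -62*641/64 + 33 = -19871/32 + 33 = -18815/32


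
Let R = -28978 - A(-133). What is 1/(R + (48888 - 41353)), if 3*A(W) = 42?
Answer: -1/21457 ≈ -4.6605e-5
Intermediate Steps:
A(W) = 14 (A(W) = (1/3)*42 = 14)
R = -28992 (R = -28978 - 1*14 = -28978 - 14 = -28992)
1/(R + (48888 - 41353)) = 1/(-28992 + (48888 - 41353)) = 1/(-28992 + 7535) = 1/(-21457) = -1/21457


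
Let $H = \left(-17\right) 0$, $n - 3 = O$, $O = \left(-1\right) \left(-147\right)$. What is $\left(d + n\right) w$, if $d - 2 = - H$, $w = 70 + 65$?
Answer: $20520$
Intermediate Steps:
$O = 147$
$n = 150$ ($n = 3 + 147 = 150$)
$w = 135$
$H = 0$
$d = 2$ ($d = 2 - 0 = 2 + 0 = 2$)
$\left(d + n\right) w = \left(2 + 150\right) 135 = 152 \cdot 135 = 20520$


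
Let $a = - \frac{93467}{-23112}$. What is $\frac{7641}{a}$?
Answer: $\frac{176598792}{93467} \approx 1889.4$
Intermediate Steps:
$a = \frac{93467}{23112}$ ($a = \left(-93467\right) \left(- \frac{1}{23112}\right) = \frac{93467}{23112} \approx 4.0441$)
$\frac{7641}{a} = \frac{7641}{\frac{93467}{23112}} = 7641 \cdot \frac{23112}{93467} = \frac{176598792}{93467}$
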